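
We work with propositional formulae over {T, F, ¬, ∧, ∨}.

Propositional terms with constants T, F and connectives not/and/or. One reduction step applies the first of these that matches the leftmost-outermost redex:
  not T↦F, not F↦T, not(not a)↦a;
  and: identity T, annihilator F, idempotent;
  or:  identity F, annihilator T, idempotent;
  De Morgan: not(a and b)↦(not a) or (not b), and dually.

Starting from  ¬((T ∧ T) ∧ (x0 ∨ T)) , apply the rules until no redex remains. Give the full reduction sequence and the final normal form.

  start: ¬((T ∧ T) ∧ (x0 ∨ T))
  →1  ¬(T ∧ T) ∨ ¬(x0 ∨ T)
  →2  (¬T ∨ ¬T) ∨ ¬(x0 ∨ T)
  →3  ¬T ∨ ¬(x0 ∨ T)
  →4  F ∨ ¬(x0 ∨ T)
  →5  ¬(x0 ∨ T)
  →6  ¬x0 ∧ ¬T
  →7  ¬x0 ∧ F
  →8  F

Answer: normal form = F  (in 8 steps)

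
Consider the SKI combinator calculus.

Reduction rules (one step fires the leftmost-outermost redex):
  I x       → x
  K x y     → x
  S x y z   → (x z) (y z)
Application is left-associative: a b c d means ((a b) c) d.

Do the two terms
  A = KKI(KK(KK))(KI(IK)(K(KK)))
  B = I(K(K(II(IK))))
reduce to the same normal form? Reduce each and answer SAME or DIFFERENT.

Answer: DIFFERENT — A ⇓ K, B ⇓ K(KK)

Derivation:
Term A:
  start: KKI(KK(KK))(KI(IK)(K(KK)))
  [1] K(KK(KK))(KI(IK)(K(KK)))
  [2] KK(KK)
  [3] K

Term B:
  start: I(K(K(II(IK))))
  [1] K(K(II(IK)))
  [2] K(K(I(IK)))
  [3] K(K(IK))
  [4] K(KK)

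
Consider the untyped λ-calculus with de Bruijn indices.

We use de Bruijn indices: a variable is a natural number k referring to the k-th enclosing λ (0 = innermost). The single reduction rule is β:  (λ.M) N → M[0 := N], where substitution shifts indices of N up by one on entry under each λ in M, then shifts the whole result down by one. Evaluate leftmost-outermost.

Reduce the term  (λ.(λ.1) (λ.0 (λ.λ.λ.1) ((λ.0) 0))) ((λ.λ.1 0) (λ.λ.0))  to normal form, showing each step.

  start: (λ.(λ.1) (λ.0 (λ.λ.λ.1) ((λ.0) 0))) ((λ.λ.1 0) (λ.λ.0))
  →1  (λ.(λ.λ.1 0) (λ.λ.0)) (λ.0 (λ.λ.λ.1) ((λ.0) 0))
  →2  (λ.λ.1 0) (λ.λ.0)
  →3  λ.(λ.λ.0) 0
  →4  λ.λ.0

Answer: normal form = λ.λ.0  (in 4 steps)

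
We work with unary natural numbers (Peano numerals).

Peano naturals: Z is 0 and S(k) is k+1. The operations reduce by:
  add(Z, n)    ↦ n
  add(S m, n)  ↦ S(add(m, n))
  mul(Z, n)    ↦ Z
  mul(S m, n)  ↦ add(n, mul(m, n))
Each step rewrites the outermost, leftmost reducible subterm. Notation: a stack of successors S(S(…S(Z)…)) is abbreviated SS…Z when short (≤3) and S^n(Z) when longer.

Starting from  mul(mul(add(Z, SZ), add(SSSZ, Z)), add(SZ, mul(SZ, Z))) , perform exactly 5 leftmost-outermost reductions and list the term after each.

Answer: after 5 steps: add(add(SZ, mul(SZ, Z)), mul(add(add(SSZ, Z), mul(Z, add(SSSZ, Z))), add(SZ, mul(SZ, Z))))

Working:
  start: mul(mul(add(Z, SZ), add(SSSZ, Z)), add(SZ, mul(SZ, Z)))
  step 1: mul(mul(SZ, add(SSSZ, Z)), add(SZ, mul(SZ, Z)))
  step 2: mul(add(add(SSSZ, Z), mul(Z, add(SSSZ, Z))), add(SZ, mul(SZ, Z)))
  step 3: mul(add(S(add(SSZ, Z)), mul(Z, add(SSSZ, Z))), add(SZ, mul(SZ, Z)))
  step 4: mul(S(add(add(SSZ, Z), mul(Z, add(SSSZ, Z)))), add(SZ, mul(SZ, Z)))
  step 5: add(add(SZ, mul(SZ, Z)), mul(add(add(SSZ, Z), mul(Z, add(SSSZ, Z))), add(SZ, mul(SZ, Z))))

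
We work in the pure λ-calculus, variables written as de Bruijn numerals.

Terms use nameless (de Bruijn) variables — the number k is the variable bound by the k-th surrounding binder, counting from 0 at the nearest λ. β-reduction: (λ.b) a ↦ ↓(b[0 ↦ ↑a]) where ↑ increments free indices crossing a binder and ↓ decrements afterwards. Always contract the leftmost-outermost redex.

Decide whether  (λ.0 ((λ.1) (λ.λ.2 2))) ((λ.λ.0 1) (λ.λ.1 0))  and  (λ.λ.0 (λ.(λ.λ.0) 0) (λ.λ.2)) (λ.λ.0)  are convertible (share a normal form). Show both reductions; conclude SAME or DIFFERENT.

Term A:
  start: (λ.0 ((λ.1) (λ.λ.2 2))) ((λ.λ.0 1) (λ.λ.1 0))
  →1  (λ.λ.0 1) (λ.λ.1 0) ((λ.(λ.λ.0 1) (λ.λ.1 0)) (λ.λ.(λ.λ.0 1) (λ.λ.1 0) ((λ.λ.0 1) (λ.λ.1 0))))
  →2  (λ.0 (λ.λ.1 0)) ((λ.(λ.λ.0 1) (λ.λ.1 0)) (λ.λ.(λ.λ.0 1) (λ.λ.1 0) ((λ.λ.0 1) (λ.λ.1 0))))
  →3  (λ.(λ.λ.0 1) (λ.λ.1 0)) (λ.λ.(λ.λ.0 1) (λ.λ.1 0) ((λ.λ.0 1) (λ.λ.1 0))) (λ.λ.1 0)
  →4  (λ.λ.0 1) (λ.λ.1 0) (λ.λ.1 0)
  →5  (λ.0 (λ.λ.1 0)) (λ.λ.1 0)
  →6  (λ.λ.1 0) (λ.λ.1 0)
  →7  λ.(λ.λ.1 0) 0
  →8  λ.λ.1 0

Term B:
  start: (λ.λ.0 (λ.(λ.λ.0) 0) (λ.λ.2)) (λ.λ.0)
  →1  λ.0 (λ.(λ.λ.0) 0) (λ.λ.2)
  →2  λ.0 (λ.λ.0) (λ.λ.2)

Answer: DIFFERENT — A ⇓ λ.λ.1 0, B ⇓ λ.0 (λ.λ.0) (λ.λ.2)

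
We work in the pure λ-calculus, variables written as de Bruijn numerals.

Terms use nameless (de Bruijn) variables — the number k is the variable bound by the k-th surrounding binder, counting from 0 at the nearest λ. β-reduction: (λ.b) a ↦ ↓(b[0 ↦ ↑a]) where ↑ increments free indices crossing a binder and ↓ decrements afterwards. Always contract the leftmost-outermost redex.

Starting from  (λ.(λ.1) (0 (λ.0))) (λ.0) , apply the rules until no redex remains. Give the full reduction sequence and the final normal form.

Answer: normal form = λ.0  (in 2 steps)

Reduction:
  start: (λ.(λ.1) (0 (λ.0))) (λ.0)
  →1  (λ.λ.0) ((λ.0) (λ.0))
  →2  λ.0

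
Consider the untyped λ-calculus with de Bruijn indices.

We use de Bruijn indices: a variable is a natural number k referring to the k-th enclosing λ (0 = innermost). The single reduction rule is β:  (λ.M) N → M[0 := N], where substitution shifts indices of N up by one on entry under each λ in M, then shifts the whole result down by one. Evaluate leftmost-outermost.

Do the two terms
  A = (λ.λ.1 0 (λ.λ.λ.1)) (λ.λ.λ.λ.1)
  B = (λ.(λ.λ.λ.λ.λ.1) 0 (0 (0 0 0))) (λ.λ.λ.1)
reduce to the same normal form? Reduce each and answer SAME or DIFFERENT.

Term A:
  start: (λ.λ.1 0 (λ.λ.λ.1)) (λ.λ.λ.λ.1)
  [1] λ.(λ.λ.λ.λ.1) 0 (λ.λ.λ.1)
  [2] λ.(λ.λ.λ.1) (λ.λ.λ.1)
  [3] λ.λ.λ.1

Term B:
  start: (λ.(λ.λ.λ.λ.λ.1) 0 (0 (0 0 0))) (λ.λ.λ.1)
  [1] (λ.λ.λ.λ.λ.1) (λ.λ.λ.1) ((λ.λ.λ.1) ((λ.λ.λ.1) (λ.λ.λ.1) (λ.λ.λ.1)))
  [2] (λ.λ.λ.λ.1) ((λ.λ.λ.1) ((λ.λ.λ.1) (λ.λ.λ.1) (λ.λ.λ.1)))
  [3] λ.λ.λ.1

Answer: SAME — A ⇓ λ.λ.λ.1, B ⇓ λ.λ.λ.1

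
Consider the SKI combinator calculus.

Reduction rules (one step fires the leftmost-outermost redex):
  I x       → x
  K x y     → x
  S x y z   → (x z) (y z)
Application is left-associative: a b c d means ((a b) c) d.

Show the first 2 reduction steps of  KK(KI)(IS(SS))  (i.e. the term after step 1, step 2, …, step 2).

Answer: after 2 steps: K(S(SS))

Reduction:
  start: KK(KI)(IS(SS))
  [1] K(IS(SS))
  [2] K(S(SS))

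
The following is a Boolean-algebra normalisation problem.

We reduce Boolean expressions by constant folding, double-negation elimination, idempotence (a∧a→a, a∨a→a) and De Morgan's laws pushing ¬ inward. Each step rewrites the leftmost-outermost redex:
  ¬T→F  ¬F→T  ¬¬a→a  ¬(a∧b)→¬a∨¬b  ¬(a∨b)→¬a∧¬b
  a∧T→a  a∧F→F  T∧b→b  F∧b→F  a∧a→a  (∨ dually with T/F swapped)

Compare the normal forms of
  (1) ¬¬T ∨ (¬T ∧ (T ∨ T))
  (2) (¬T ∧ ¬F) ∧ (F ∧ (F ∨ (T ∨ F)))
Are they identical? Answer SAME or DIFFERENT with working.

Term A:
  start: ¬¬T ∨ (¬T ∧ (T ∨ T))
  step 1: T ∨ (¬T ∧ (T ∨ T))
  step 2: T

Term B:
  start: (¬T ∧ ¬F) ∧ (F ∧ (F ∨ (T ∨ F)))
  step 1: (F ∧ ¬F) ∧ (F ∧ (F ∨ (T ∨ F)))
  step 2: F ∧ (F ∧ (F ∨ (T ∨ F)))
  step 3: F

Answer: DIFFERENT — A ⇓ T, B ⇓ F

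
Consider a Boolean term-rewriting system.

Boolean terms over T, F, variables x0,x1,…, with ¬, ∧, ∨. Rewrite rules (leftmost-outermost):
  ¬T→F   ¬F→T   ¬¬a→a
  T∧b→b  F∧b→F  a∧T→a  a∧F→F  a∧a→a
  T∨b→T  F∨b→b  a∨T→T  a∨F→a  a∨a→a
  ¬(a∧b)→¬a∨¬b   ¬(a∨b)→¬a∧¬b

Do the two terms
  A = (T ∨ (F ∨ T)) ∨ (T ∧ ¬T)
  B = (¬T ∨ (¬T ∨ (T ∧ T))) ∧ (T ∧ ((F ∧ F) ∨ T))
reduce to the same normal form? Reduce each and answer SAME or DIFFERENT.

Term A:
  start: (T ∨ (F ∨ T)) ∨ (T ∧ ¬T)
  →1  T ∨ (T ∧ ¬T)
  →2  T

Term B:
  start: (¬T ∨ (¬T ∨ (T ∧ T))) ∧ (T ∧ ((F ∧ F) ∨ T))
  →1  (F ∨ (¬T ∨ (T ∧ T))) ∧ (T ∧ ((F ∧ F) ∨ T))
  →2  (¬T ∨ (T ∧ T)) ∧ (T ∧ ((F ∧ F) ∨ T))
  →3  (F ∨ (T ∧ T)) ∧ (T ∧ ((F ∧ F) ∨ T))
  →4  (T ∧ T) ∧ (T ∧ ((F ∧ F) ∨ T))
  →5  T ∧ (T ∧ ((F ∧ F) ∨ T))
  →6  T ∧ ((F ∧ F) ∨ T)
  →7  (F ∧ F) ∨ T
  →8  T

Answer: SAME — A ⇓ T, B ⇓ T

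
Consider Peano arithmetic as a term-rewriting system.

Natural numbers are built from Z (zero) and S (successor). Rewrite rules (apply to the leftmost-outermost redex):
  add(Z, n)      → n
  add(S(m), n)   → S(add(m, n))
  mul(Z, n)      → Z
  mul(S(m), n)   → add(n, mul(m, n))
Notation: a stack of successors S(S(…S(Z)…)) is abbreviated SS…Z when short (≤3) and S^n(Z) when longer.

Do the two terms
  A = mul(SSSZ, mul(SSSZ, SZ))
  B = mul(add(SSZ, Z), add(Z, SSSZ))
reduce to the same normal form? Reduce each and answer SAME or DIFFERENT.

Answer: DIFFERENT — A ⇓ S^9(Z), B ⇓ S^6(Z)

Derivation:
Term A:
  start: mul(SSSZ, mul(SSSZ, SZ))
  step 1: add(mul(SSSZ, SZ), mul(SSZ, mul(SSSZ, SZ)))
  step 2: add(add(SZ, mul(SSZ, SZ)), mul(SSZ, mul(SSSZ, SZ)))
  step 3: add(S(add(Z, mul(SSZ, SZ))), mul(SSZ, mul(SSSZ, SZ)))
  step 4: S(add(add(Z, mul(SSZ, SZ)), mul(SSZ, mul(SSSZ, SZ))))
  step 5: S(add(mul(SSZ, SZ), mul(SSZ, mul(SSSZ, SZ))))
  step 6: S(add(add(SZ, mul(SZ, SZ)), mul(SSZ, mul(SSSZ, SZ))))
  step 7: S(add(S(add(Z, mul(SZ, SZ))), mul(SSZ, mul(SSSZ, SZ))))
  step 8: S(S(add(add(Z, mul(SZ, SZ)), mul(SSZ, mul(SSSZ, SZ)))))
  step 9: S(S(add(mul(SZ, SZ), mul(SSZ, mul(SSSZ, SZ)))))
  step 10: S(S(add(add(SZ, mul(Z, SZ)), mul(SSZ, mul(SSSZ, SZ)))))
  step 11: S(S(add(S(add(Z, mul(Z, SZ))), mul(SSZ, mul(SSSZ, SZ)))))
  step 12: S(S(S(add(add(Z, mul(Z, SZ)), mul(SSZ, mul(SSSZ, SZ))))))
  step 13: S(S(S(add(mul(Z, SZ), mul(SSZ, mul(SSSZ, SZ))))))
  step 14: S(S(S(add(Z, mul(SSZ, mul(SSSZ, SZ))))))
  step 15: S(S(S(mul(SSZ, mul(SSSZ, SZ)))))
  step 16: S(S(S(add(mul(SSSZ, SZ), mul(SZ, mul(SSSZ, SZ))))))
  step 17: S(S(S(add(add(SZ, mul(SSZ, SZ)), mul(SZ, mul(SSSZ, SZ))))))
  step 18: S(S(S(add(S(add(Z, mul(SSZ, SZ))), mul(SZ, mul(SSSZ, SZ))))))
  step 19: S(S(S(S(add(add(Z, mul(SSZ, SZ)), mul(SZ, mul(SSSZ, SZ)))))))
  step 20: S(S(S(S(add(mul(SSZ, SZ), mul(SZ, mul(SSSZ, SZ)))))))
  step 21: S(S(S(S(add(add(SZ, mul(SZ, SZ)), mul(SZ, mul(SSSZ, SZ)))))))
  step 22: S(S(S(S(add(S(add(Z, mul(SZ, SZ))), mul(SZ, mul(SSSZ, SZ)))))))
  step 23: S(S(S(S(S(add(add(Z, mul(SZ, SZ)), mul(SZ, mul(SSSZ, SZ))))))))
  step 24: S(S(S(S(S(add(mul(SZ, SZ), mul(SZ, mul(SSSZ, SZ))))))))
  step 25: S(S(S(S(S(add(add(SZ, mul(Z, SZ)), mul(SZ, mul(SSSZ, SZ))))))))
  step 26: S(S(S(S(S(add(S(add(Z, mul(Z, SZ))), mul(SZ, mul(SSSZ, SZ))))))))
  step 27: S(S(S(S(S(S(add(add(Z, mul(Z, SZ)), mul(SZ, mul(SSSZ, SZ)))))))))
  step 28: S(S(S(S(S(S(add(mul(Z, SZ), mul(SZ, mul(SSSZ, SZ)))))))))
  step 29: S(S(S(S(S(S(add(Z, mul(SZ, mul(SSSZ, SZ)))))))))
  step 30: S(S(S(S(S(S(mul(SZ, mul(SSSZ, SZ))))))))
  step 31: S(S(S(S(S(S(add(mul(SSSZ, SZ), mul(Z, mul(SSSZ, SZ)))))))))
  step 32: S(S(S(S(S(S(add(add(SZ, mul(SSZ, SZ)), mul(Z, mul(SSSZ, SZ)))))))))
  step 33: S(S(S(S(S(S(add(S(add(Z, mul(SSZ, SZ))), mul(Z, mul(SSSZ, SZ)))))))))
  step 34: S(S(S(S(S(S(S(add(add(Z, mul(SSZ, SZ)), mul(Z, mul(SSSZ, SZ))))))))))
  step 35: S(S(S(S(S(S(S(add(mul(SSZ, SZ), mul(Z, mul(SSSZ, SZ))))))))))
  step 36: S(S(S(S(S(S(S(add(add(SZ, mul(SZ, SZ)), mul(Z, mul(SSSZ, SZ))))))))))
  step 37: S(S(S(S(S(S(S(add(S(add(Z, mul(SZ, SZ))), mul(Z, mul(SSSZ, SZ))))))))))
  step 38: S(S(S(S(S(S(S(S(add(add(Z, mul(SZ, SZ)), mul(Z, mul(SSSZ, SZ)))))))))))
  step 39: S(S(S(S(S(S(S(S(add(mul(SZ, SZ), mul(Z, mul(SSSZ, SZ)))))))))))
  step 40: S(S(S(S(S(S(S(S(add(add(SZ, mul(Z, SZ)), mul(Z, mul(SSSZ, SZ)))))))))))
  step 41: S(S(S(S(S(S(S(S(add(S(add(Z, mul(Z, SZ))), mul(Z, mul(SSSZ, SZ)))))))))))
  step 42: S(S(S(S(S(S(S(S(S(add(add(Z, mul(Z, SZ)), mul(Z, mul(SSSZ, SZ))))))))))))
  step 43: S(S(S(S(S(S(S(S(S(add(mul(Z, SZ), mul(Z, mul(SSSZ, SZ))))))))))))
  step 44: S(S(S(S(S(S(S(S(S(add(Z, mul(Z, mul(SSSZ, SZ))))))))))))
  step 45: S(S(S(S(S(S(S(S(S(mul(Z, mul(SSSZ, SZ)))))))))))
  step 46: S^9(Z)

Term B:
  start: mul(add(SSZ, Z), add(Z, SSSZ))
  step 1: mul(S(add(SZ, Z)), add(Z, SSSZ))
  step 2: add(add(Z, SSSZ), mul(add(SZ, Z), add(Z, SSSZ)))
  step 3: add(SSSZ, mul(add(SZ, Z), add(Z, SSSZ)))
  step 4: S(add(SSZ, mul(add(SZ, Z), add(Z, SSSZ))))
  step 5: S(S(add(SZ, mul(add(SZ, Z), add(Z, SSSZ)))))
  step 6: S(S(S(add(Z, mul(add(SZ, Z), add(Z, SSSZ))))))
  step 7: S(S(S(mul(add(SZ, Z), add(Z, SSSZ)))))
  step 8: S(S(S(mul(S(add(Z, Z)), add(Z, SSSZ)))))
  step 9: S(S(S(add(add(Z, SSSZ), mul(add(Z, Z), add(Z, SSSZ))))))
  step 10: S(S(S(add(SSSZ, mul(add(Z, Z), add(Z, SSSZ))))))
  step 11: S(S(S(S(add(SSZ, mul(add(Z, Z), add(Z, SSSZ)))))))
  step 12: S(S(S(S(S(add(SZ, mul(add(Z, Z), add(Z, SSSZ))))))))
  step 13: S(S(S(S(S(S(add(Z, mul(add(Z, Z), add(Z, SSSZ)))))))))
  step 14: S(S(S(S(S(S(mul(add(Z, Z), add(Z, SSSZ))))))))
  step 15: S(S(S(S(S(S(mul(Z, add(Z, SSSZ))))))))
  step 16: S^6(Z)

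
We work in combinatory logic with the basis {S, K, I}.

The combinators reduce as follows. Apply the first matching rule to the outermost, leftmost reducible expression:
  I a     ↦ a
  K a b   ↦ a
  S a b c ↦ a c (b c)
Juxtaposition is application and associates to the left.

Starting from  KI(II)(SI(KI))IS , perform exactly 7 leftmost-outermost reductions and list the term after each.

Answer: after 7 steps: S

Working:
  start: KI(II)(SI(KI))IS
  step 1: I(SI(KI))IS
  step 2: SI(KI)IS
  step 3: II(KII)S
  step 4: I(KII)S
  step 5: KIIS
  step 6: IS
  step 7: S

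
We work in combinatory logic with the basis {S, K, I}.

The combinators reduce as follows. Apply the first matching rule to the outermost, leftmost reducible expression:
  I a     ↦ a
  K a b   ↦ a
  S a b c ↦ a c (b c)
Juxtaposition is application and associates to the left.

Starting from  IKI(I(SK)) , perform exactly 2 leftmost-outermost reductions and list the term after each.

  start: IKI(I(SK))
  [1] KI(I(SK))
  [2] I

Answer: after 2 steps: I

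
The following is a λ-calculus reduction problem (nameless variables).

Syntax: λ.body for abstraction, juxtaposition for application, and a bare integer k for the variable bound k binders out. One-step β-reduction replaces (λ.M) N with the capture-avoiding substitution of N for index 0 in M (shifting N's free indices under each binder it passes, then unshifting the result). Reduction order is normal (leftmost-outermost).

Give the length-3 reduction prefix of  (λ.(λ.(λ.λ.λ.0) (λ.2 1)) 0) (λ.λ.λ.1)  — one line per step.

  start: (λ.(λ.(λ.λ.λ.0) (λ.2 1)) 0) (λ.λ.λ.1)
  step 1: (λ.(λ.λ.λ.0) (λ.(λ.λ.λ.1) 1)) (λ.λ.λ.1)
  step 2: (λ.λ.λ.0) (λ.(λ.λ.λ.1) (λ.λ.λ.1))
  step 3: λ.λ.0

Answer: after 3 steps: λ.λ.0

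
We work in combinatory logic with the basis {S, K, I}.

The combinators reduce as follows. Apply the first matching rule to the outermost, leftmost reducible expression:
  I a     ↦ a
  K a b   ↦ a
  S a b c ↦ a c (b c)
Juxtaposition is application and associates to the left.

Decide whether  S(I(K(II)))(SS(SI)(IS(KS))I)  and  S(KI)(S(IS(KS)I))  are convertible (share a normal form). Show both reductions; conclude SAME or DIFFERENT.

Answer: SAME — A ⇓ S(KI)(S(S(KS)I)), B ⇓ S(KI)(S(S(KS)I))

Working:
Term A:
  start: S(I(K(II)))(SS(SI)(IS(KS))I)
  →1  S(K(II))(SS(SI)(IS(KS))I)
  →2  S(KI)(SS(SI)(IS(KS))I)
  →3  S(KI)(S(IS(KS))(SI(IS(KS)))I)
  →4  S(KI)(IS(KS)I(SI(IS(KS))I))
  →5  S(KI)(S(KS)I(SI(IS(KS))I))
  →6  S(KI)(KS(SI(IS(KS))I)(I(SI(IS(KS))I)))
  →7  S(KI)(S(I(SI(IS(KS))I)))
  →8  S(KI)(S(SI(IS(KS))I))
  →9  S(KI)(S(II(IS(KS)I)))
  →10  S(KI)(S(I(IS(KS)I)))
  →11  S(KI)(S(IS(KS)I))
  →12  S(KI)(S(S(KS)I))

Term B:
  start: S(KI)(S(IS(KS)I))
  →1  S(KI)(S(S(KS)I))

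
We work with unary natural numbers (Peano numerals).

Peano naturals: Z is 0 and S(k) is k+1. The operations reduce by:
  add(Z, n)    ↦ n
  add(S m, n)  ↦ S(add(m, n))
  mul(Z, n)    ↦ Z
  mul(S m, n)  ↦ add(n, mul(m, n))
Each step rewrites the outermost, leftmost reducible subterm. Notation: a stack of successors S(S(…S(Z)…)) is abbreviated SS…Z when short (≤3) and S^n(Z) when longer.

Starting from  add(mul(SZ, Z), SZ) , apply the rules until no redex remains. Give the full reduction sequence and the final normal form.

  start: add(mul(SZ, Z), SZ)
  →1  add(add(Z, mul(Z, Z)), SZ)
  →2  add(mul(Z, Z), SZ)
  →3  add(Z, SZ)
  →4  SZ

Answer: normal form = SZ  (in 4 steps)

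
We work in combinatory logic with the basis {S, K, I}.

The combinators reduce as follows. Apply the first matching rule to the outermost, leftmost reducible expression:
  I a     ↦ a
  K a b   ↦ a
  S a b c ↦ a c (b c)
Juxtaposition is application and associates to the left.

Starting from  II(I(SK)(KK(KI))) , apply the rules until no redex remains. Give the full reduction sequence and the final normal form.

Answer: normal form = SKK  (in 4 steps)

Reduction:
  start: II(I(SK)(KK(KI)))
  step 1: I(I(SK)(KK(KI)))
  step 2: I(SK)(KK(KI))
  step 3: SK(KK(KI))
  step 4: SKK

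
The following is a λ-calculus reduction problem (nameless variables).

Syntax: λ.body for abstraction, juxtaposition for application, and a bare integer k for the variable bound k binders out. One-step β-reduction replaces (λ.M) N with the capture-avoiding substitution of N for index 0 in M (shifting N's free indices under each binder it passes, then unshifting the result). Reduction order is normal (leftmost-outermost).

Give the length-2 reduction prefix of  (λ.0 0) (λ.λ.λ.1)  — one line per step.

Answer: after 2 steps: λ.λ.1

Reduction:
  start: (λ.0 0) (λ.λ.λ.1)
  step 1: (λ.λ.λ.1) (λ.λ.λ.1)
  step 2: λ.λ.1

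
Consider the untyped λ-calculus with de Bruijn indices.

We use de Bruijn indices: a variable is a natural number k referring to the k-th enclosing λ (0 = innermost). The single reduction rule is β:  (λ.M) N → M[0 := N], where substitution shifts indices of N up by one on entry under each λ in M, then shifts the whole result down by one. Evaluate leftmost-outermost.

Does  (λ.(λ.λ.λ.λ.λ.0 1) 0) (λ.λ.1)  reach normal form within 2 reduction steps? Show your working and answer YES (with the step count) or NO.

Answer: YES — reaches normal form λ.λ.λ.λ.0 1 in 2 ≤ 2 steps

Reduction:
  start: (λ.(λ.λ.λ.λ.λ.0 1) 0) (λ.λ.1)
  [1] (λ.λ.λ.λ.λ.0 1) (λ.λ.1)
  [2] λ.λ.λ.λ.0 1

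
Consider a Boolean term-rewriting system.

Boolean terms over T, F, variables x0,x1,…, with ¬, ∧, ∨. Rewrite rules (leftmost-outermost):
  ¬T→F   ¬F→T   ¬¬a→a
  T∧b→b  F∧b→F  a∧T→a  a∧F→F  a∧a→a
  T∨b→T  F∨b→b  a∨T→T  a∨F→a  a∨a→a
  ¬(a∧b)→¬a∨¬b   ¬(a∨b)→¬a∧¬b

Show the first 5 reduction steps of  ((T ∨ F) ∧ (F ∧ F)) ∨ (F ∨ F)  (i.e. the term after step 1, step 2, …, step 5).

Answer: after 5 steps: F

Derivation:
  start: ((T ∨ F) ∧ (F ∧ F)) ∨ (F ∨ F)
  step 1: (T ∧ (F ∧ F)) ∨ (F ∨ F)
  step 2: (F ∧ F) ∨ (F ∨ F)
  step 3: F ∨ (F ∨ F)
  step 4: F ∨ F
  step 5: F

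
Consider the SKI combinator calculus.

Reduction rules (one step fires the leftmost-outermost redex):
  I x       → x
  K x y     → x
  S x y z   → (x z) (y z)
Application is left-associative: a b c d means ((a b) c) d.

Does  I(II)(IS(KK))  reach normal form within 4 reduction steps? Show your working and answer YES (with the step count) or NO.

  start: I(II)(IS(KK))
  step 1: II(IS(KK))
  step 2: I(IS(KK))
  step 3: IS(KK)
  step 4: S(KK)

Answer: YES — reaches normal form S(KK) in 4 ≤ 4 steps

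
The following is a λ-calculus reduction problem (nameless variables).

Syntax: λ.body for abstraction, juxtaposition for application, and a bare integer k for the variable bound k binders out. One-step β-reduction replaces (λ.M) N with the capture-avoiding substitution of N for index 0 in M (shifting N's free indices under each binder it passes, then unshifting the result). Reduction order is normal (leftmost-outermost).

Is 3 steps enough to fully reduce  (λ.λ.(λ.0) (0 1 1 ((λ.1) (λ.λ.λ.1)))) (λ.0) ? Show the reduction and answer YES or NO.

Answer: YES — reaches normal form λ.0 (λ.0) (λ.0) 0 in 3 ≤ 3 steps

Derivation:
  start: (λ.λ.(λ.0) (0 1 1 ((λ.1) (λ.λ.λ.1)))) (λ.0)
  step 1: λ.(λ.0) (0 (λ.0) (λ.0) ((λ.1) (λ.λ.λ.1)))
  step 2: λ.0 (λ.0) (λ.0) ((λ.1) (λ.λ.λ.1))
  step 3: λ.0 (λ.0) (λ.0) 0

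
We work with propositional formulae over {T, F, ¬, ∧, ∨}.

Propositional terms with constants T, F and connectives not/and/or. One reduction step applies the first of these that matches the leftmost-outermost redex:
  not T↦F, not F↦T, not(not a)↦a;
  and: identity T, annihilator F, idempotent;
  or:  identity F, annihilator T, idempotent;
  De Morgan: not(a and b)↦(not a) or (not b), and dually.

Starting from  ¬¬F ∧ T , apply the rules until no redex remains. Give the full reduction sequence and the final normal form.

Answer: normal form = F  (in 2 steps)

Reduction:
  start: ¬¬F ∧ T
  [1] ¬¬F
  [2] F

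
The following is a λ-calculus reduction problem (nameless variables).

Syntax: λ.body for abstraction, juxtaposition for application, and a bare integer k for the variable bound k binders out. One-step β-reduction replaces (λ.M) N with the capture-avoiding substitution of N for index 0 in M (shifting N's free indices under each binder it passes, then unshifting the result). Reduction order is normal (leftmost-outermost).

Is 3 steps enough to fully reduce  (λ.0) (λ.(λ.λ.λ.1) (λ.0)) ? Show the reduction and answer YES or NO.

  start: (λ.0) (λ.(λ.λ.λ.1) (λ.0))
  step 1: λ.(λ.λ.λ.1) (λ.0)
  step 2: λ.λ.λ.1

Answer: YES — reaches normal form λ.λ.λ.1 in 2 ≤ 3 steps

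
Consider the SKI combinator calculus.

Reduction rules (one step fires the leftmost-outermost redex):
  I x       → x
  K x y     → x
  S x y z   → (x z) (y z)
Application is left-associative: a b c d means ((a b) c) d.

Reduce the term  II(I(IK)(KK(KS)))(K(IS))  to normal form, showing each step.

Answer: normal form = K  (in 6 steps)

Derivation:
  start: II(I(IK)(KK(KS)))(K(IS))
  [1] I(I(IK)(KK(KS)))(K(IS))
  [2] I(IK)(KK(KS))(K(IS))
  [3] IK(KK(KS))(K(IS))
  [4] K(KK(KS))(K(IS))
  [5] KK(KS)
  [6] K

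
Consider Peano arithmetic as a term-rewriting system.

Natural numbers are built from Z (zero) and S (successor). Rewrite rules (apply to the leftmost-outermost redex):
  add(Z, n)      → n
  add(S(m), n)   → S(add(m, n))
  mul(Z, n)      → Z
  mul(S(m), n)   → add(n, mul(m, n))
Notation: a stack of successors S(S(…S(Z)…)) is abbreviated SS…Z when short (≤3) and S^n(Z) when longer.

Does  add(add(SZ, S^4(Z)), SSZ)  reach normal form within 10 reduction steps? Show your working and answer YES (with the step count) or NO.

  start: add(add(SZ, S^4(Z)), SSZ)
  [1] add(S(add(Z, S^4(Z))), SSZ)
  [2] S(add(add(Z, S^4(Z)), SSZ))
  [3] S(add(S^4(Z), SSZ))
  [4] S(S(add(SSSZ, SSZ)))
  [5] S(S(S(add(SSZ, SSZ))))
  [6] S(S(S(S(add(SZ, SSZ)))))
  [7] S(S(S(S(S(add(Z, SSZ))))))
  [8] S^7(Z)

Answer: YES — reaches normal form S^7(Z) in 8 ≤ 10 steps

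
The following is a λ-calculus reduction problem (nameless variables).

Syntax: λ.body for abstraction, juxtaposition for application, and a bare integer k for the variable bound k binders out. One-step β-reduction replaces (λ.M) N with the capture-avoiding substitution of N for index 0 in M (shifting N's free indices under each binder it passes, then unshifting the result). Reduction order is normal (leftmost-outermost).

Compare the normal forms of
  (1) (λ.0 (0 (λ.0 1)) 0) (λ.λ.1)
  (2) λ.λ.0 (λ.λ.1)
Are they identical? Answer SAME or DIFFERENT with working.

Term A:
  start: (λ.0 (0 (λ.0 1)) 0) (λ.λ.1)
  [1] (λ.λ.1) ((λ.λ.1) (λ.0 (λ.λ.1))) (λ.λ.1)
  [2] (λ.(λ.λ.1) (λ.0 (λ.λ.1))) (λ.λ.1)
  [3] (λ.λ.1) (λ.0 (λ.λ.1))
  [4] λ.λ.0 (λ.λ.1)

Term B:
  start: λ.λ.0 (λ.λ.1)

Answer: SAME — A ⇓ λ.λ.0 (λ.λ.1), B ⇓ λ.λ.0 (λ.λ.1)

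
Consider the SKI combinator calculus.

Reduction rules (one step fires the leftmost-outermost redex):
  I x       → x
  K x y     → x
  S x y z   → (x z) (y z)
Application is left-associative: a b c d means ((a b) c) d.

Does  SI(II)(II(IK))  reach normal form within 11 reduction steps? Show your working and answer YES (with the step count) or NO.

  start: SI(II)(II(IK))
  →1  I(II(IK))(II(II(IK)))
  →2  II(IK)(II(II(IK)))
  →3  I(IK)(II(II(IK)))
  →4  IK(II(II(IK)))
  →5  K(II(II(IK)))
  →6  K(I(II(IK)))
  →7  K(II(IK))
  →8  K(I(IK))
  →9  K(IK)
  →10  KK

Answer: YES — reaches normal form KK in 10 ≤ 11 steps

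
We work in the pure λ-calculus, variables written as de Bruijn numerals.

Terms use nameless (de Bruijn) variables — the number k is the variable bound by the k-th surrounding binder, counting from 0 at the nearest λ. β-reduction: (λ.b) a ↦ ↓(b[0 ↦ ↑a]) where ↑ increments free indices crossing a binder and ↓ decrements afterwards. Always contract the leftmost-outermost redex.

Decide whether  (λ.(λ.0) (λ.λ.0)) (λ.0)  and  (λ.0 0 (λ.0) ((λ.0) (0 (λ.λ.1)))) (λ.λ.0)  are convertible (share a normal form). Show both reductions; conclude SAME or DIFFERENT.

Term A:
  start: (λ.(λ.0) (λ.λ.0)) (λ.0)
  →1  (λ.0) (λ.λ.0)
  →2  λ.λ.0

Term B:
  start: (λ.0 0 (λ.0) ((λ.0) (0 (λ.λ.1)))) (λ.λ.0)
  →1  (λ.λ.0) (λ.λ.0) (λ.0) ((λ.0) ((λ.λ.0) (λ.λ.1)))
  →2  (λ.0) (λ.0) ((λ.0) ((λ.λ.0) (λ.λ.1)))
  →3  (λ.0) ((λ.0) ((λ.λ.0) (λ.λ.1)))
  →4  (λ.0) ((λ.λ.0) (λ.λ.1))
  →5  (λ.λ.0) (λ.λ.1)
  →6  λ.0

Answer: DIFFERENT — A ⇓ λ.λ.0, B ⇓ λ.0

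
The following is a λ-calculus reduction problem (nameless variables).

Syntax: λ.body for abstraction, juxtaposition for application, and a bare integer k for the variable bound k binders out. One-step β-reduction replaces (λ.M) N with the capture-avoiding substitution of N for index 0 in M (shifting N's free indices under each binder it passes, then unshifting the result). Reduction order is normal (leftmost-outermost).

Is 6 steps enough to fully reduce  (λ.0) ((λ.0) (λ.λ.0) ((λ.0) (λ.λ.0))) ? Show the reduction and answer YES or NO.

Answer: YES — reaches normal form λ.0 in 3 ≤ 6 steps

Reduction:
  start: (λ.0) ((λ.0) (λ.λ.0) ((λ.0) (λ.λ.0)))
  →1  (λ.0) (λ.λ.0) ((λ.0) (λ.λ.0))
  →2  (λ.λ.0) ((λ.0) (λ.λ.0))
  →3  λ.0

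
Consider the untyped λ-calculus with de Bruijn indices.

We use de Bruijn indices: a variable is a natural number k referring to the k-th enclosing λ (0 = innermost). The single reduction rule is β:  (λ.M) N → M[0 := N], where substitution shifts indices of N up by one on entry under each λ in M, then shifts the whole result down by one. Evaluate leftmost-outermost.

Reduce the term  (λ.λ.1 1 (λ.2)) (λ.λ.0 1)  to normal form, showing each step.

  start: (λ.λ.1 1 (λ.2)) (λ.λ.0 1)
  [1] λ.(λ.λ.0 1) (λ.λ.0 1) (λ.λ.λ.0 1)
  [2] λ.(λ.0 (λ.λ.0 1)) (λ.λ.λ.0 1)
  [3] λ.(λ.λ.λ.0 1) (λ.λ.0 1)
  [4] λ.λ.λ.0 1

Answer: normal form = λ.λ.λ.0 1  (in 4 steps)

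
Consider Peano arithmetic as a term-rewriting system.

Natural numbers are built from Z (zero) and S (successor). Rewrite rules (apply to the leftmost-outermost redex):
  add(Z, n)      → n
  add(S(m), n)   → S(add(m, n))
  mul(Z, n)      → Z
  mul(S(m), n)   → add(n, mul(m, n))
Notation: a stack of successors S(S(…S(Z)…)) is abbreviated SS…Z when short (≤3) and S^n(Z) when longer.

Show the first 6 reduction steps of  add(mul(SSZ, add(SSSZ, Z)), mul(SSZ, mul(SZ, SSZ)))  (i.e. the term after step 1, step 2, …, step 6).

  start: add(mul(SSZ, add(SSSZ, Z)), mul(SSZ, mul(SZ, SSZ)))
  →1  add(add(add(SSSZ, Z), mul(SZ, add(SSSZ, Z))), mul(SSZ, mul(SZ, SSZ)))
  →2  add(add(S(add(SSZ, Z)), mul(SZ, add(SSSZ, Z))), mul(SSZ, mul(SZ, SSZ)))
  →3  add(S(add(add(SSZ, Z), mul(SZ, add(SSSZ, Z)))), mul(SSZ, mul(SZ, SSZ)))
  →4  S(add(add(add(SSZ, Z), mul(SZ, add(SSSZ, Z))), mul(SSZ, mul(SZ, SSZ))))
  →5  S(add(add(S(add(SZ, Z)), mul(SZ, add(SSSZ, Z))), mul(SSZ, mul(SZ, SSZ))))
  →6  S(add(S(add(add(SZ, Z), mul(SZ, add(SSSZ, Z)))), mul(SSZ, mul(SZ, SSZ))))

Answer: after 6 steps: S(add(S(add(add(SZ, Z), mul(SZ, add(SSSZ, Z)))), mul(SSZ, mul(SZ, SSZ))))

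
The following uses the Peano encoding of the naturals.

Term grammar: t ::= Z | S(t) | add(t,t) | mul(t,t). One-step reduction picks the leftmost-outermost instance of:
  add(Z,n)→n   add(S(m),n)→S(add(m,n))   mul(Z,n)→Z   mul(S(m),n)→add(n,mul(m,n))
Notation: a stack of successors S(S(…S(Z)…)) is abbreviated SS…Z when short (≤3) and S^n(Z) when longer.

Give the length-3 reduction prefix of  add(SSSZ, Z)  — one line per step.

Answer: after 3 steps: S(S(S(add(Z, Z))))

Derivation:
  start: add(SSSZ, Z)
  [1] S(add(SSZ, Z))
  [2] S(S(add(SZ, Z)))
  [3] S(S(S(add(Z, Z))))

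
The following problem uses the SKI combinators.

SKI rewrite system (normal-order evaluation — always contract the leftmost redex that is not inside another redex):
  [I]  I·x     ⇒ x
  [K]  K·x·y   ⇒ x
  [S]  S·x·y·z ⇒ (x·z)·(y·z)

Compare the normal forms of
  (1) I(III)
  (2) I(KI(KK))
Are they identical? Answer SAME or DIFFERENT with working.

Term A:
  start: I(III)
  →1  III
  →2  II
  →3  I

Term B:
  start: I(KI(KK))
  →1  KI(KK)
  →2  I

Answer: SAME — A ⇓ I, B ⇓ I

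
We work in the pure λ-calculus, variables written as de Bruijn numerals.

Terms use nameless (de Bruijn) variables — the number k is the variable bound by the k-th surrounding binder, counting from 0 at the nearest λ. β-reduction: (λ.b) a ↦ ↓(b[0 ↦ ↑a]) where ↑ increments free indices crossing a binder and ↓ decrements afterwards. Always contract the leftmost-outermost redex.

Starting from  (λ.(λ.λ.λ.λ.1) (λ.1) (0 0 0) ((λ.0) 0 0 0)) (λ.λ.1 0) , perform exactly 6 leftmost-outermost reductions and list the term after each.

  start: (λ.(λ.λ.λ.λ.1) (λ.1) (0 0 0) ((λ.0) 0 0 0)) (λ.λ.1 0)
  →1  (λ.λ.λ.λ.1) (λ.λ.λ.1 0) ((λ.λ.1 0) (λ.λ.1 0) (λ.λ.1 0)) ((λ.0) (λ.λ.1 0) (λ.λ.1 0) (λ.λ.1 0))
  →2  (λ.λ.λ.1) ((λ.λ.1 0) (λ.λ.1 0) (λ.λ.1 0)) ((λ.0) (λ.λ.1 0) (λ.λ.1 0) (λ.λ.1 0))
  →3  (λ.λ.1) ((λ.0) (λ.λ.1 0) (λ.λ.1 0) (λ.λ.1 0))
  →4  λ.(λ.0) (λ.λ.1 0) (λ.λ.1 0) (λ.λ.1 0)
  →5  λ.(λ.λ.1 0) (λ.λ.1 0) (λ.λ.1 0)
  →6  λ.(λ.(λ.λ.1 0) 0) (λ.λ.1 0)

Answer: after 6 steps: λ.(λ.(λ.λ.1 0) 0) (λ.λ.1 0)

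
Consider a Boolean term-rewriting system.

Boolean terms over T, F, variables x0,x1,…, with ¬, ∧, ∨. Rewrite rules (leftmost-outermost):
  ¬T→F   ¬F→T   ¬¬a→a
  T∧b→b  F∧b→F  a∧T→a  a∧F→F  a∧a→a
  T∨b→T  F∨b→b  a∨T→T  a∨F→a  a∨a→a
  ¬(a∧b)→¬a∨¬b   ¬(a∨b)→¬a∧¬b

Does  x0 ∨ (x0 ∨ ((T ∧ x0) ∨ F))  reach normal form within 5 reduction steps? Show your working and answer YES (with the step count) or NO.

Answer: YES — reaches normal form x0 in 4 ≤ 5 steps

Derivation:
  start: x0 ∨ (x0 ∨ ((T ∧ x0) ∨ F))
  →1  x0 ∨ (x0 ∨ (T ∧ x0))
  →2  x0 ∨ (x0 ∨ x0)
  →3  x0 ∨ x0
  →4  x0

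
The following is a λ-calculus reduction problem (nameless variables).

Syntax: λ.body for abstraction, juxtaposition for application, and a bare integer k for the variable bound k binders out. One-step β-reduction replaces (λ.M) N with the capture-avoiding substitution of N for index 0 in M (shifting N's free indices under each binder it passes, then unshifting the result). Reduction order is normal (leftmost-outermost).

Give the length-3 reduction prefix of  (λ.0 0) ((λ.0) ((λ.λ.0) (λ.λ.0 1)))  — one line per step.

Answer: after 3 steps: (λ.0) ((λ.0) ((λ.λ.0) (λ.λ.0 1)))

Working:
  start: (λ.0 0) ((λ.0) ((λ.λ.0) (λ.λ.0 1)))
  →1  (λ.0) ((λ.λ.0) (λ.λ.0 1)) ((λ.0) ((λ.λ.0) (λ.λ.0 1)))
  →2  (λ.λ.0) (λ.λ.0 1) ((λ.0) ((λ.λ.0) (λ.λ.0 1)))
  →3  (λ.0) ((λ.0) ((λ.λ.0) (λ.λ.0 1)))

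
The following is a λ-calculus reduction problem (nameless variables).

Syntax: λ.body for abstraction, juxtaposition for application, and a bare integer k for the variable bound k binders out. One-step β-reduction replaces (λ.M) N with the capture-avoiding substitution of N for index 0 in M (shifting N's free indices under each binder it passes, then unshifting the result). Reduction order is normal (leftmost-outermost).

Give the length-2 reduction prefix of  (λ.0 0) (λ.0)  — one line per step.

Answer: after 2 steps: λ.0

Reduction:
  start: (λ.0 0) (λ.0)
  [1] (λ.0) (λ.0)
  [2] λ.0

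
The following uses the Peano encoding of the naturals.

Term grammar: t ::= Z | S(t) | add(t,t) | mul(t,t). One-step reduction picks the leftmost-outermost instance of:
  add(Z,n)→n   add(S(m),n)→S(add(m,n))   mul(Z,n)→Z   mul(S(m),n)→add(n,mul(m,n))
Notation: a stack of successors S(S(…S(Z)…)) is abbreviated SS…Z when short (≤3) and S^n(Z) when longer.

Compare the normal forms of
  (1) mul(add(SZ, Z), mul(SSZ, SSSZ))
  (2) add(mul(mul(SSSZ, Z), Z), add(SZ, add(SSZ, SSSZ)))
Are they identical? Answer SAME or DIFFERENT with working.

Answer: SAME — A ⇓ S^6(Z), B ⇓ S^6(Z)

Derivation:
Term A:
  start: mul(add(SZ, Z), mul(SSZ, SSSZ))
  →1  mul(S(add(Z, Z)), mul(SSZ, SSSZ))
  →2  add(mul(SSZ, SSSZ), mul(add(Z, Z), mul(SSZ, SSSZ)))
  →3  add(add(SSSZ, mul(SZ, SSSZ)), mul(add(Z, Z), mul(SSZ, SSSZ)))
  →4  add(S(add(SSZ, mul(SZ, SSSZ))), mul(add(Z, Z), mul(SSZ, SSSZ)))
  →5  S(add(add(SSZ, mul(SZ, SSSZ)), mul(add(Z, Z), mul(SSZ, SSSZ))))
  →6  S(add(S(add(SZ, mul(SZ, SSSZ))), mul(add(Z, Z), mul(SSZ, SSSZ))))
  →7  S(S(add(add(SZ, mul(SZ, SSSZ)), mul(add(Z, Z), mul(SSZ, SSSZ)))))
  →8  S(S(add(S(add(Z, mul(SZ, SSSZ))), mul(add(Z, Z), mul(SSZ, SSSZ)))))
  →9  S(S(S(add(add(Z, mul(SZ, SSSZ)), mul(add(Z, Z), mul(SSZ, SSSZ))))))
  →10  S(S(S(add(mul(SZ, SSSZ), mul(add(Z, Z), mul(SSZ, SSSZ))))))
  →11  S(S(S(add(add(SSSZ, mul(Z, SSSZ)), mul(add(Z, Z), mul(SSZ, SSSZ))))))
  →12  S(S(S(add(S(add(SSZ, mul(Z, SSSZ))), mul(add(Z, Z), mul(SSZ, SSSZ))))))
  →13  S(S(S(S(add(add(SSZ, mul(Z, SSSZ)), mul(add(Z, Z), mul(SSZ, SSSZ)))))))
  →14  S(S(S(S(add(S(add(SZ, mul(Z, SSSZ))), mul(add(Z, Z), mul(SSZ, SSSZ)))))))
  →15  S(S(S(S(S(add(add(SZ, mul(Z, SSSZ)), mul(add(Z, Z), mul(SSZ, SSSZ))))))))
  →16  S(S(S(S(S(add(S(add(Z, mul(Z, SSSZ))), mul(add(Z, Z), mul(SSZ, SSSZ))))))))
  →17  S(S(S(S(S(S(add(add(Z, mul(Z, SSSZ)), mul(add(Z, Z), mul(SSZ, SSSZ)))))))))
  →18  S(S(S(S(S(S(add(mul(Z, SSSZ), mul(add(Z, Z), mul(SSZ, SSSZ)))))))))
  →19  S(S(S(S(S(S(add(Z, mul(add(Z, Z), mul(SSZ, SSSZ)))))))))
  →20  S(S(S(S(S(S(mul(add(Z, Z), mul(SSZ, SSSZ))))))))
  →21  S(S(S(S(S(S(mul(Z, mul(SSZ, SSSZ))))))))
  →22  S^6(Z)

Term B:
  start: add(mul(mul(SSSZ, Z), Z), add(SZ, add(SSZ, SSSZ)))
  →1  add(mul(add(Z, mul(SSZ, Z)), Z), add(SZ, add(SSZ, SSSZ)))
  →2  add(mul(mul(SSZ, Z), Z), add(SZ, add(SSZ, SSSZ)))
  →3  add(mul(add(Z, mul(SZ, Z)), Z), add(SZ, add(SSZ, SSSZ)))
  →4  add(mul(mul(SZ, Z), Z), add(SZ, add(SSZ, SSSZ)))
  →5  add(mul(add(Z, mul(Z, Z)), Z), add(SZ, add(SSZ, SSSZ)))
  →6  add(mul(mul(Z, Z), Z), add(SZ, add(SSZ, SSSZ)))
  →7  add(mul(Z, Z), add(SZ, add(SSZ, SSSZ)))
  →8  add(Z, add(SZ, add(SSZ, SSSZ)))
  →9  add(SZ, add(SSZ, SSSZ))
  →10  S(add(Z, add(SSZ, SSSZ)))
  →11  S(add(SSZ, SSSZ))
  →12  S(S(add(SZ, SSSZ)))
  →13  S(S(S(add(Z, SSSZ))))
  →14  S^6(Z)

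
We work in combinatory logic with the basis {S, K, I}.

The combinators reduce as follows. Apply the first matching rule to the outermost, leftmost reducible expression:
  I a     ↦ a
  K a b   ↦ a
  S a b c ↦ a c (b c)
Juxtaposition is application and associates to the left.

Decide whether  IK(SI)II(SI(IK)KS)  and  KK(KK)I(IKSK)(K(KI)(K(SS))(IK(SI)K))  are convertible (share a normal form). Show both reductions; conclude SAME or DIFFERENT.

Answer: DIFFERENT — A ⇓ K, B ⇓ I

Working:
Term A:
  start: IK(SI)II(SI(IK)KS)
  [1] K(SI)II(SI(IK)KS)
  [2] SII(SI(IK)KS)
  [3] I(SI(IK)KS)(I(SI(IK)KS))
  [4] SI(IK)KS(I(SI(IK)KS))
  [5] IK(IKK)S(I(SI(IK)KS))
  [6] K(IKK)S(I(SI(IK)KS))
  [7] IKK(I(SI(IK)KS))
  [8] KK(I(SI(IK)KS))
  [9] K

Term B:
  start: KK(KK)I(IKSK)(K(KI)(K(SS))(IK(SI)K))
  [1] KI(IKSK)(K(KI)(K(SS))(IK(SI)K))
  [2] I(K(KI)(K(SS))(IK(SI)K))
  [3] K(KI)(K(SS))(IK(SI)K)
  [4] KI(IK(SI)K)
  [5] I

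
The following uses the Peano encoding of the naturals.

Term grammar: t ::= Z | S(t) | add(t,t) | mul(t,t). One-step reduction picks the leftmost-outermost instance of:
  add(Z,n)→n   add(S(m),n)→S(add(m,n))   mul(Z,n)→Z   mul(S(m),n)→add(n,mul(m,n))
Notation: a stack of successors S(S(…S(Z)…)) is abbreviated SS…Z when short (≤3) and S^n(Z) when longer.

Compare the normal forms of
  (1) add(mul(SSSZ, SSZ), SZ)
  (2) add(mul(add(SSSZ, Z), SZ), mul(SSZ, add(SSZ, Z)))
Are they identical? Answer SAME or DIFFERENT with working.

Answer: SAME — A ⇓ S^7(Z), B ⇓ S^7(Z)

Reduction:
Term A:
  start: add(mul(SSSZ, SSZ), SZ)
  [1] add(add(SSZ, mul(SSZ, SSZ)), SZ)
  [2] add(S(add(SZ, mul(SSZ, SSZ))), SZ)
  [3] S(add(add(SZ, mul(SSZ, SSZ)), SZ))
  [4] S(add(S(add(Z, mul(SSZ, SSZ))), SZ))
  [5] S(S(add(add(Z, mul(SSZ, SSZ)), SZ)))
  [6] S(S(add(mul(SSZ, SSZ), SZ)))
  [7] S(S(add(add(SSZ, mul(SZ, SSZ)), SZ)))
  [8] S(S(add(S(add(SZ, mul(SZ, SSZ))), SZ)))
  [9] S(S(S(add(add(SZ, mul(SZ, SSZ)), SZ))))
  [10] S(S(S(add(S(add(Z, mul(SZ, SSZ))), SZ))))
  [11] S(S(S(S(add(add(Z, mul(SZ, SSZ)), SZ)))))
  [12] S(S(S(S(add(mul(SZ, SSZ), SZ)))))
  [13] S(S(S(S(add(add(SSZ, mul(Z, SSZ)), SZ)))))
  [14] S(S(S(S(add(S(add(SZ, mul(Z, SSZ))), SZ)))))
  [15] S(S(S(S(S(add(add(SZ, mul(Z, SSZ)), SZ))))))
  [16] S(S(S(S(S(add(S(add(Z, mul(Z, SSZ))), SZ))))))
  [17] S(S(S(S(S(S(add(add(Z, mul(Z, SSZ)), SZ)))))))
  [18] S(S(S(S(S(S(add(mul(Z, SSZ), SZ)))))))
  [19] S(S(S(S(S(S(add(Z, SZ)))))))
  [20] S^7(Z)

Term B:
  start: add(mul(add(SSSZ, Z), SZ), mul(SSZ, add(SSZ, Z)))
  [1] add(mul(S(add(SSZ, Z)), SZ), mul(SSZ, add(SSZ, Z)))
  [2] add(add(SZ, mul(add(SSZ, Z), SZ)), mul(SSZ, add(SSZ, Z)))
  [3] add(S(add(Z, mul(add(SSZ, Z), SZ))), mul(SSZ, add(SSZ, Z)))
  [4] S(add(add(Z, mul(add(SSZ, Z), SZ)), mul(SSZ, add(SSZ, Z))))
  [5] S(add(mul(add(SSZ, Z), SZ), mul(SSZ, add(SSZ, Z))))
  [6] S(add(mul(S(add(SZ, Z)), SZ), mul(SSZ, add(SSZ, Z))))
  [7] S(add(add(SZ, mul(add(SZ, Z), SZ)), mul(SSZ, add(SSZ, Z))))
  [8] S(add(S(add(Z, mul(add(SZ, Z), SZ))), mul(SSZ, add(SSZ, Z))))
  [9] S(S(add(add(Z, mul(add(SZ, Z), SZ)), mul(SSZ, add(SSZ, Z)))))
  [10] S(S(add(mul(add(SZ, Z), SZ), mul(SSZ, add(SSZ, Z)))))
  [11] S(S(add(mul(S(add(Z, Z)), SZ), mul(SSZ, add(SSZ, Z)))))
  [12] S(S(add(add(SZ, mul(add(Z, Z), SZ)), mul(SSZ, add(SSZ, Z)))))
  [13] S(S(add(S(add(Z, mul(add(Z, Z), SZ))), mul(SSZ, add(SSZ, Z)))))
  [14] S(S(S(add(add(Z, mul(add(Z, Z), SZ)), mul(SSZ, add(SSZ, Z))))))
  [15] S(S(S(add(mul(add(Z, Z), SZ), mul(SSZ, add(SSZ, Z))))))
  [16] S(S(S(add(mul(Z, SZ), mul(SSZ, add(SSZ, Z))))))
  [17] S(S(S(add(Z, mul(SSZ, add(SSZ, Z))))))
  [18] S(S(S(mul(SSZ, add(SSZ, Z)))))
  [19] S(S(S(add(add(SSZ, Z), mul(SZ, add(SSZ, Z))))))
  [20] S(S(S(add(S(add(SZ, Z)), mul(SZ, add(SSZ, Z))))))
  [21] S(S(S(S(add(add(SZ, Z), mul(SZ, add(SSZ, Z)))))))
  [22] S(S(S(S(add(S(add(Z, Z)), mul(SZ, add(SSZ, Z)))))))
  [23] S(S(S(S(S(add(add(Z, Z), mul(SZ, add(SSZ, Z))))))))
  [24] S(S(S(S(S(add(Z, mul(SZ, add(SSZ, Z))))))))
  [25] S(S(S(S(S(mul(SZ, add(SSZ, Z)))))))
  [26] S(S(S(S(S(add(add(SSZ, Z), mul(Z, add(SSZ, Z))))))))
  [27] S(S(S(S(S(add(S(add(SZ, Z)), mul(Z, add(SSZ, Z))))))))
  [28] S(S(S(S(S(S(add(add(SZ, Z), mul(Z, add(SSZ, Z)))))))))
  [29] S(S(S(S(S(S(add(S(add(Z, Z)), mul(Z, add(SSZ, Z)))))))))
  [30] S(S(S(S(S(S(S(add(add(Z, Z), mul(Z, add(SSZ, Z))))))))))
  [31] S(S(S(S(S(S(S(add(Z, mul(Z, add(SSZ, Z))))))))))
  [32] S(S(S(S(S(S(S(mul(Z, add(SSZ, Z)))))))))
  [33] S^7(Z)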